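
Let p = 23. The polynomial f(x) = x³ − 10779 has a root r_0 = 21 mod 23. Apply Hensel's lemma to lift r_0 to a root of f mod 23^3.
r_2 = 412 (mod 12167)

Hensel: r_{i+1} = r_i − f(r_i)/f′(r_i) mod 23^{i+2}, where f′(x) = 3x². Iterate:
  r_0 = 21 (mod 23)
  r_1 = 412 (mod 529)
  r_2 = 412 (mod 12167)
Final: r = 412 with f(r) ≡ 0 mod 23^3.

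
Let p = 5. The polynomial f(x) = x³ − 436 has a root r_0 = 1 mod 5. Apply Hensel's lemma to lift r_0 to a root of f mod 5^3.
r_2 = 121 (mod 125)

Hensel: r_{i+1} = r_i − f(r_i)/f′(r_i) mod 5^{i+2}, where f′(x) = 3x². Iterate:
  r_0 = 1 (mod 5)
  r_1 = 21 (mod 25)
  r_2 = 121 (mod 125)
Final: r = 121 with f(r) ≡ 0 mod 5^3.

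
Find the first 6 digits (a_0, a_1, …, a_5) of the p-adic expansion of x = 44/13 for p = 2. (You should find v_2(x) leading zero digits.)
(a_0, …, a_5) = (0, 0, 1, 1, 1, 0)

v_2(44/13) = 2, so a_0 = ... = a_1 = 0. Factor out: x = 2^2 · u with u = 11/13 a unit in ℤ_2. Expand u iteratively via a_{v+i} = u_i mod 2, u_{i+1} = (u_i − a_{v+i})/2:
  u_0 = 11/13;  a_2 = 1;  u_1 = (u_0 − 1)/2 = -1/13
  u_1 = -1/13;  a_3 = 1;  u_2 = (u_1 − 1)/2 = -7/13
  u_2 = -7/13;  a_4 = 1;  u_3 = (u_2 − 1)/2 = -10/13
  u_3 = -10/13;  a_5 = 0;  u_4 = (u_3 − 0)/2 = -5/13
Digits: (0, 0, 1, 1, 1, 0).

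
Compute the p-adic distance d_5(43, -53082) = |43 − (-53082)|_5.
d_5(43, -53082) = 1/3125

Step 1 — x − y = 43 − (-53082) = 53125. Step 2 — v_5(53125) = 5 (factor: 53125 = (5^5 · 17); the sign does not affect v_p). Step 3 — |x − y|_5 = 5^{-5} = 1/3125.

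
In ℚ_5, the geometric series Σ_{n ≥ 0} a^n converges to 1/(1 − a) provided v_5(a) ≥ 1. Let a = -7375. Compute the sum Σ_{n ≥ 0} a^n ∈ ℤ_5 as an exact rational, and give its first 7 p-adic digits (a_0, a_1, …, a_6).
Σ a^n = 1/(1 − a) = 1/7376;  first 7 digits = (1, 0, 0, 1, 3, 2, 0)

v_5(a) = 3 ≥ 1, so the series converges in ℤ_5 to 1/(1 − a) = 1/(1 − (-7375)) = 1/7376. Expand this rational in ℤ_5: compute digits iteratively via d_i = x_i mod 5, x_{i+1} = (x_i − d_i)/5. The first 7 digits are (1, 0, 0, 1, 3, 2, 0).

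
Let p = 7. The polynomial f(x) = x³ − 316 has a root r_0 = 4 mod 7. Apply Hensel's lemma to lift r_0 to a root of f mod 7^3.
r_2 = 340 (mod 343)

Hensel: r_{i+1} = r_i − f(r_i)/f′(r_i) mod 7^{i+2}, where f′(x) = 3x². Iterate:
  r_0 = 4 (mod 7)
  r_1 = 46 (mod 49)
  r_2 = 340 (mod 343)
Final: r = 340 with f(r) ≡ 0 mod 7^3.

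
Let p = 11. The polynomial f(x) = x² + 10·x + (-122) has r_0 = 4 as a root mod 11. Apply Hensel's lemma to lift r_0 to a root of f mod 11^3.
r_2 = 48 (mod 1331)

Hensel: r_{i+1} = r_i − f(r_i)·(f′(r_i))^{-1} mod 11^{i+2}, f′(x) = 2x + 10. Iterate:
  r_0 = 4 (mod 11)
  r_1 = 48 (mod 121)
  r_2 = 48 (mod 1331)
Final: r = 48 satisfies f(r) ≡ 0 mod 11^3.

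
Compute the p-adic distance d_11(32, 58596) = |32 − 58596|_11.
d_11(32, 58596) = 1/14641

Step 1 — x − y = 32 − 58596 = -58564. Step 2 — v_11(-58564) = 4 (factor: -58564 = −(11^4 · 4); the sign does not affect v_p). Step 3 — |x − y|_11 = 11^{-4} = 1/14641.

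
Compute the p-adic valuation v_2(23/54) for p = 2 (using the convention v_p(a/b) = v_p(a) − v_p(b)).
v_2(23/54) = -1

Factor powers of 2 from the numerator and denominator of the reduced fraction: 23 = 2^0 · 23 and 54 = 2^1 · 27. Apply v_p(a/b) = v_p(a) − v_p(b): v_2(23/54) = 0 − 1 = -1.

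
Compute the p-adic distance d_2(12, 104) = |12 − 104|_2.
d_2(12, 104) = 1/4

Step 1 — x − y = 12 − 104 = -92. Step 2 — v_2(-92) = 2 (factor: -92 = −(2^2 · 23); the sign does not affect v_p). Step 3 — |x − y|_2 = 2^{-2} = 1/4.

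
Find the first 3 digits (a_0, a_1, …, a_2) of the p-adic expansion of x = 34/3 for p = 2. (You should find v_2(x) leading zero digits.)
(a_0, …, a_2) = (0, 1, 1)

v_2(34/3) = 1, so a_0 = ... = a_0 = 0. Factor out: x = 2^1 · u with u = 17/3 a unit in ℤ_2. Expand u iteratively via a_{v+i} = u_i mod 2, u_{i+1} = (u_i − a_{v+i})/2:
  u_0 = 17/3;  a_1 = 1;  u_1 = (u_0 − 1)/2 = 7/3
  u_1 = 7/3;  a_2 = 1;  u_2 = (u_1 − 1)/2 = 2/3
Digits: (0, 1, 1).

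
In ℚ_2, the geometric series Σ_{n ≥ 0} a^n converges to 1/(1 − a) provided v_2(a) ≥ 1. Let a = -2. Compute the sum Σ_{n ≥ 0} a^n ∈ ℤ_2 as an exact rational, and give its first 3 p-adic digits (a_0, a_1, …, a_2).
Σ a^n = 1/(1 − a) = 1/3;  first 3 digits = (1, 1, 0)

v_2(a) = 1 ≥ 1, so the series converges in ℤ_2 to 1/(1 − a) = 1/(1 − (-2)) = 1/3. Expand this rational in ℤ_2: compute digits iteratively via d_i = x_i mod 2, x_{i+1} = (x_i − d_i)/2. The first 3 digits are (1, 1, 0).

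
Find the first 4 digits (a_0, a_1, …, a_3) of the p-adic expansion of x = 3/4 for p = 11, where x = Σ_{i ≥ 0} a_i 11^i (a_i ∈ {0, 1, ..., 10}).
(a_0, …, a_3) = (9, 2, 8, 2)

v_11(3/4) = 0 (numerator and denominator both coprime to 11), so x ∈ ℤ_11^×. Compute digits iteratively via a_i = x_i mod 11, x_{i+1} = (x_i − a_i)/11, with x_0 = x:
  x_0 = 3/4;  a_0 = 9;  x_1 = (x_0 − 9)/11 = -3/4
  x_1 = -3/4;  a_1 = 2;  x_2 = (x_1 − 2)/11 = -1/4
  x_2 = -1/4;  a_2 = 8;  x_3 = (x_2 − 8)/11 = -3/4
  x_3 = -3/4;  a_3 = 2;  x_4 = (x_3 − 2)/11 = -1/4
Digits: (9, 2, 8, 2).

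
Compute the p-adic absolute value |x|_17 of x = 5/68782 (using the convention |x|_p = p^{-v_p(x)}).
|5/68782|_17 = 4913

Step 1 — compute v_17(x) by factoring powers of 17 out of the numerator and denominator: v_17(5/68782) = -3. Step 2 — apply |x|_p = p^{-v_p(x)} = 17^{3} = 4913.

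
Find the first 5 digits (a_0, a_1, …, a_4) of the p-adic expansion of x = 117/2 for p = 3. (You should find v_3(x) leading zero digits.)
(a_0, …, a_4) = (0, 0, 2, 0, 2)

v_3(117/2) = 2, so a_0 = ... = a_1 = 0. Factor out: x = 3^2 · u with u = 13/2 a unit in ℤ_3. Expand u iteratively via a_{v+i} = u_i mod 3, u_{i+1} = (u_i − a_{v+i})/3:
  u_0 = 13/2;  a_2 = 2;  u_1 = (u_0 − 2)/3 = 3/2
  u_1 = 3/2;  a_3 = 0;  u_2 = (u_1 − 0)/3 = 1/2
  u_2 = 1/2;  a_4 = 2;  u_3 = (u_2 − 2)/3 = -1/2
Digits: (0, 0, 2, 0, 2).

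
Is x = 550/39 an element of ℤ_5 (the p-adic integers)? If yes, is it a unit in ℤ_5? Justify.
x ∈ ℤ_5 but not a unit; v_5(x) = 2 > 0

ℤ_5 = {x ∈ ℚ_5 : v_5(x) ≥ 0} and ℤ_5^× = {x ∈ ℤ_5 : v_5(x) = 0}. Here v_5(550/39) = v_5(num) − v_5(den) = 2; compare against these criteria.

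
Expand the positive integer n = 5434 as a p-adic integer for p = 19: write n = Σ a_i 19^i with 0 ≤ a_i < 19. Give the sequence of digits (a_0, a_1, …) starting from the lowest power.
(a_0, a_1, …) = (0, 1, 15)

Repeated division by 19 gives the digits low-to-high: 5434 = 1·19^1 + 15·19^2. Digit sequence: (0, 1, 15).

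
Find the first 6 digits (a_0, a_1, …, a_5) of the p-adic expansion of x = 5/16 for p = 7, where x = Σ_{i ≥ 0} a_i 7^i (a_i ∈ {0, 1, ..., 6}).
(a_0, …, a_5) = (6, 4, 5, 4, 5, 4)

v_7(5/16) = 0 (numerator and denominator both coprime to 7), so x ∈ ℤ_7^×. Compute digits iteratively via a_i = x_i mod 7, x_{i+1} = (x_i − a_i)/7, with x_0 = x:
  x_0 = 5/16;  a_0 = 6;  x_1 = (x_0 − 6)/7 = -13/16
  x_1 = -13/16;  a_1 = 4;  x_2 = (x_1 − 4)/7 = -11/16
  x_2 = -11/16;  a_2 = 5;  x_3 = (x_2 − 5)/7 = -13/16
  x_3 = -13/16;  a_3 = 4;  x_4 = (x_3 − 4)/7 = -11/16
  x_4 = -11/16;  a_4 = 5;  x_5 = (x_4 − 5)/7 = -13/16
  x_5 = -13/16;  a_5 = 4;  x_6 = (x_5 − 4)/7 = -11/16
Digits: (6, 4, 5, 4, 5, 4).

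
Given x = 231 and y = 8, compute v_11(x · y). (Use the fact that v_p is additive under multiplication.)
v_11(1848) = 1

v_p(x) = 1 (factor: 231 = 11^1 · 21); v_p(y) = 0 (factor: 8 = 11^0 · 8). Additivity: v_p(xy) = v_p(x) + v_p(y) = 1 + 0 = 1. (Direct check: xy = 1848 = 11^1 · (168).)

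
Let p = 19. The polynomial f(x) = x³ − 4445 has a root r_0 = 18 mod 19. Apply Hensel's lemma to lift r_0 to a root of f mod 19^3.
r_2 = 2925 (mod 6859)

Hensel: r_{i+1} = r_i − f(r_i)/f′(r_i) mod 19^{i+2}, where f′(x) = 3x². Iterate:
  r_0 = 18 (mod 19)
  r_1 = 37 (mod 361)
  r_2 = 2925 (mod 6859)
Final: r = 2925 with f(r) ≡ 0 mod 19^3.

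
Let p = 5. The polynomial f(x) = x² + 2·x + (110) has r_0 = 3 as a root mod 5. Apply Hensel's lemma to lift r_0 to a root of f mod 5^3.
r_2 = 3 (mod 125)

Hensel: r_{i+1} = r_i − f(r_i)·(f′(r_i))^{-1} mod 5^{i+2}, f′(x) = 2x + 2. Iterate:
  r_0 = 3 (mod 5)
  r_1 = 3 (mod 25)
  r_2 = 3 (mod 125)
Final: r = 3 satisfies f(r) ≡ 0 mod 5^3.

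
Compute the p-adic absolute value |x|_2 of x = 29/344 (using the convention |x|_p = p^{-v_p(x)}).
|29/344|_2 = 8

Step 1 — compute v_2(x) by factoring powers of 2 out of the numerator and denominator: v_2(29/344) = -3. Step 2 — apply |x|_p = p^{-v_p(x)} = 2^{3} = 8.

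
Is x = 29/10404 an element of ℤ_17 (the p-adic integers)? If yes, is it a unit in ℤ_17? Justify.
x ∉ ℤ_17 (v_17(x) = -2 < 0)

ℤ_17 = {x ∈ ℚ_17 : v_17(x) ≥ 0} and ℤ_17^× = {x ∈ ℤ_17 : v_17(x) = 0}. Here v_17(29/10404) = v_17(num) − v_17(den) = -2; compare against these criteria.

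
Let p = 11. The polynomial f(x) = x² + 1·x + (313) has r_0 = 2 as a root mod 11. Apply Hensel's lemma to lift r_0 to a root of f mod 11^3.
r_2 = 519 (mod 1331)

Hensel: r_{i+1} = r_i − f(r_i)·(f′(r_i))^{-1} mod 11^{i+2}, f′(x) = 2x + 1. Iterate:
  r_0 = 2 (mod 11)
  r_1 = 35 (mod 121)
  r_2 = 519 (mod 1331)
Final: r = 519 satisfies f(r) ≡ 0 mod 11^3.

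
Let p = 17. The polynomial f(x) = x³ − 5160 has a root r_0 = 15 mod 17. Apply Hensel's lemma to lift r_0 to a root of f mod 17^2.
r_1 = 236 (mod 289)

Hensel: r_{i+1} = r_i − f(r_i)/f′(r_i) mod 17^{i+2}, where f′(x) = 3x². Iterate:
  r_0 = 15 (mod 17)
  r_1 = 236 (mod 289)
Final: r = 236 with f(r) ≡ 0 mod 17^2.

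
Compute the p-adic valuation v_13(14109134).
v_13(14109134) = 5

v_13(n) is the largest exponent k such that 13^k divides n. Factor out: 14109134 = 13^5 · 38. (Sign doesn't affect v_p.) So v_13(14109134) = 5.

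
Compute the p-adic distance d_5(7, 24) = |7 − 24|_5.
d_5(7, 24) = 1

Step 1 — x − y = 7 − 24 = -17. Step 2 — v_5(-17) = 0 (factor: -17 = −(5^0 · 17); the sign does not affect v_p). Step 3 — |x − y|_5 = 5^{0} = 1.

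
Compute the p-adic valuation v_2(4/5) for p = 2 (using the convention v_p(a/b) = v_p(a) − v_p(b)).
v_2(4/5) = 2

Factor powers of 2 from the numerator and denominator of the reduced fraction: 4 = 2^2 · 1 and 5 = 2^0 · 5. Apply v_p(a/b) = v_p(a) − v_p(b): v_2(4/5) = 2 − 0 = 2.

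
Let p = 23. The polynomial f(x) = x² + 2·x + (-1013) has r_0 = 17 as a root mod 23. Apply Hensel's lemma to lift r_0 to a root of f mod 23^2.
r_1 = 477 (mod 529)

Hensel: r_{i+1} = r_i − f(r_i)·(f′(r_i))^{-1} mod 23^{i+2}, f′(x) = 2x + 2. Iterate:
  r_0 = 17 (mod 23)
  r_1 = 477 (mod 529)
Final: r = 477 satisfies f(r) ≡ 0 mod 23^2.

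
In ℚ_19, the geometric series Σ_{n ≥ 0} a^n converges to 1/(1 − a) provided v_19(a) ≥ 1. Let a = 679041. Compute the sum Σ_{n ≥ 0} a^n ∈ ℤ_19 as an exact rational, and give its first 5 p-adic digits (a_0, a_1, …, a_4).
Σ a^n = 1/(1 − a) = -1/679040;  first 5 digits = (1, 0, 0, 4, 5)

v_19(a) = 3 ≥ 1, so the series converges in ℤ_19 to 1/(1 − a) = 1/(1 − 679041) = -1/679040. Expand this rational in ℤ_19: compute digits iteratively via d_i = x_i mod 19, x_{i+1} = (x_i − d_i)/19. The first 5 digits are (1, 0, 0, 4, 5).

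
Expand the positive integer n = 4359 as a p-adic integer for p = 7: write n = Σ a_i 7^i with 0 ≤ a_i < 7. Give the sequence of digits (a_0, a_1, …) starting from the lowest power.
(a_0, a_1, …) = (5, 6, 4, 5, 1)

Repeated division by 7 gives the digits low-to-high: 4359 = 5 + 6·7^1 + 4·7^2 + 5·7^3 + 1·7^4. Digit sequence: (5, 6, 4, 5, 1).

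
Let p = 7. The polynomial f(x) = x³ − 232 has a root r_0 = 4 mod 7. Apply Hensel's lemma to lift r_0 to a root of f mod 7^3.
r_2 = 326 (mod 343)

Hensel: r_{i+1} = r_i − f(r_i)/f′(r_i) mod 7^{i+2}, where f′(x) = 3x². Iterate:
  r_0 = 4 (mod 7)
  r_1 = 32 (mod 49)
  r_2 = 326 (mod 343)
Final: r = 326 with f(r) ≡ 0 mod 7^3.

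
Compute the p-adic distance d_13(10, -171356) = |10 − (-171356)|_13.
d_13(10, -171356) = 1/28561

Step 1 — x − y = 10 − (-171356) = 171366. Step 2 — v_13(171366) = 4 (factor: 171366 = (13^4 · 6); the sign does not affect v_p). Step 3 — |x − y|_13 = 13^{-4} = 1/28561.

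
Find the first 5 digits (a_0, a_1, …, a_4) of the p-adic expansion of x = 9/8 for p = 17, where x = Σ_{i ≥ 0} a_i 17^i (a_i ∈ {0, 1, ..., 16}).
(a_0, …, a_4) = (16, 14, 14, 14, 14)

v_17(9/8) = 0 (numerator and denominator both coprime to 17), so x ∈ ℤ_17^×. Compute digits iteratively via a_i = x_i mod 17, x_{i+1} = (x_i − a_i)/17, with x_0 = x:
  x_0 = 9/8;  a_0 = 16;  x_1 = (x_0 − 16)/17 = -7/8
  x_1 = -7/8;  a_1 = 14;  x_2 = (x_1 − 14)/17 = -7/8
  x_2 = -7/8;  a_2 = 14;  x_3 = (x_2 − 14)/17 = -7/8
  x_3 = -7/8;  a_3 = 14;  x_4 = (x_3 − 14)/17 = -7/8
  x_4 = -7/8;  a_4 = 14;  x_5 = (x_4 − 14)/17 = -7/8
Digits: (16, 14, 14, 14, 14).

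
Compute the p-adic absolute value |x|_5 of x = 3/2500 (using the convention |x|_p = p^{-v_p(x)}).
|3/2500|_5 = 625

Step 1 — compute v_5(x) by factoring powers of 5 out of the numerator and denominator: v_5(3/2500) = -4. Step 2 — apply |x|_p = p^{-v_p(x)} = 5^{4} = 625.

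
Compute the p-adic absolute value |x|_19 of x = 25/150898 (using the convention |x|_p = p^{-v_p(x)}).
|25/150898|_19 = 6859

Step 1 — compute v_19(x) by factoring powers of 19 out of the numerator and denominator: v_19(25/150898) = -3. Step 2 — apply |x|_p = p^{-v_p(x)} = 19^{3} = 6859.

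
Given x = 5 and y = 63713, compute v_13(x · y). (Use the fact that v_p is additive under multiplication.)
v_13(318565) = 3

v_p(x) = 0 (factor: 5 = 13^0 · 5); v_p(y) = 3 (factor: 63713 = 13^3 · 29). Additivity: v_p(xy) = v_p(x) + v_p(y) = 0 + 3 = 3. (Direct check: xy = 318565 = 13^3 · (145).)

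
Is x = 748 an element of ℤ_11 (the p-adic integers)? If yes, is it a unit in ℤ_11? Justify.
x ∈ ℤ_11 but not a unit; v_11(x) = 1 > 0

ℤ_11 = {x ∈ ℚ_11 : v_11(x) ≥ 0} and ℤ_11^× = {x ∈ ℤ_11 : v_11(x) = 0}. Here v_11(748) = v_11(num) − v_11(den) = 1; compare against these criteria.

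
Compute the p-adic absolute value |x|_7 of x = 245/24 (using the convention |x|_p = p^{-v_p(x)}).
|245/24|_7 = 1/49

Step 1 — compute v_7(x) by factoring powers of 7 out of the numerator and denominator: v_7(245/24) = 2. Step 2 — apply |x|_p = p^{-v_p(x)} = 7^{-2} = 1/49.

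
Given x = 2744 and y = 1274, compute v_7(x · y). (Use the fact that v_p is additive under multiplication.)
v_7(3495856) = 5

v_p(x) = 3 (factor: 2744 = 7^3 · 8); v_p(y) = 2 (factor: 1274 = 7^2 · 26). Additivity: v_p(xy) = v_p(x) + v_p(y) = 3 + 2 = 5. (Direct check: xy = 3495856 = 7^5 · (208).)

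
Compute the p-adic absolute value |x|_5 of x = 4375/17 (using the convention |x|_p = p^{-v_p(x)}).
|4375/17|_5 = 1/625

Step 1 — compute v_5(x) by factoring powers of 5 out of the numerator and denominator: v_5(4375/17) = 4. Step 2 — apply |x|_p = p^{-v_p(x)} = 5^{-4} = 1/625.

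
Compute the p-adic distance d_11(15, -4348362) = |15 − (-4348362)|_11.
d_11(15, -4348362) = 1/161051

Step 1 — x − y = 15 − (-4348362) = 4348377. Step 2 — v_11(4348377) = 5 (factor: 4348377 = (11^5 · 27); the sign does not affect v_p). Step 3 — |x − y|_11 = 11^{-5} = 1/161051.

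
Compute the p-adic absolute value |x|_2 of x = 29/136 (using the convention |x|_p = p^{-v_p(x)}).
|29/136|_2 = 8

Step 1 — compute v_2(x) by factoring powers of 2 out of the numerator and denominator: v_2(29/136) = -3. Step 2 — apply |x|_p = p^{-v_p(x)} = 2^{3} = 8.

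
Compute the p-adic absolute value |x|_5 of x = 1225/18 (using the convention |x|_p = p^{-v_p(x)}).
|1225/18|_5 = 1/25

Step 1 — compute v_5(x) by factoring powers of 5 out of the numerator and denominator: v_5(1225/18) = 2. Step 2 — apply |x|_p = p^{-v_p(x)} = 5^{-2} = 1/25.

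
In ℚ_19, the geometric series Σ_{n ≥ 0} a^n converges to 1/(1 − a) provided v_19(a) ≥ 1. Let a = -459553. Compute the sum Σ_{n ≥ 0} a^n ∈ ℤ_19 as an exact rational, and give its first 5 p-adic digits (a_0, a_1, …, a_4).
Σ a^n = 1/(1 − a) = 1/459554;  first 5 digits = (1, 0, 0, 9, 15)

v_19(a) = 3 ≥ 1, so the series converges in ℤ_19 to 1/(1 − a) = 1/(1 − (-459553)) = 1/459554. Expand this rational in ℤ_19: compute digits iteratively via d_i = x_i mod 19, x_{i+1} = (x_i − d_i)/19. The first 5 digits are (1, 0, 0, 9, 15).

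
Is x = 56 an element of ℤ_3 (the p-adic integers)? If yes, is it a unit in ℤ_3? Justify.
x ∈ ℤ_3^× (unit); v_3(x) = 0

ℤ_3 = {x ∈ ℚ_3 : v_3(x) ≥ 0} and ℤ_3^× = {x ∈ ℤ_3 : v_3(x) = 0}. Here v_3(56) = v_3(num) − v_3(den) = 0; compare against these criteria.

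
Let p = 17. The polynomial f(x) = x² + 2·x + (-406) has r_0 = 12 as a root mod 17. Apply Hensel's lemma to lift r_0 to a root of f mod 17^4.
r_3 = 48751 (mod 83521)

Hensel: r_{i+1} = r_i − f(r_i)·(f′(r_i))^{-1} mod 17^{i+2}, f′(x) = 2x + 2. Iterate:
  r_0 = 12 (mod 17)
  r_1 = 199 (mod 289)
  r_2 = 4534 (mod 4913)
  r_3 = 48751 (mod 83521)
Final: r = 48751 satisfies f(r) ≡ 0 mod 17^4.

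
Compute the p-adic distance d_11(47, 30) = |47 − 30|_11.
d_11(47, 30) = 1

Step 1 — x − y = 47 − 30 = 17. Step 2 — v_11(17) = 0 (factor: 17 = (11^0 · 17); the sign does not affect v_p). Step 3 — |x − y|_11 = 11^{0} = 1.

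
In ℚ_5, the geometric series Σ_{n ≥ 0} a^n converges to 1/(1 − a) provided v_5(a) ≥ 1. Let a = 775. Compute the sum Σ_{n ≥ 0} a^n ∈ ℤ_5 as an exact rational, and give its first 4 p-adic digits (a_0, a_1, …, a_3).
Σ a^n = 1/(1 − a) = -1/774;  first 4 digits = (1, 0, 1, 1)

v_5(a) = 2 ≥ 1, so the series converges in ℤ_5 to 1/(1 − a) = 1/(1 − 775) = -1/774. Expand this rational in ℤ_5: compute digits iteratively via d_i = x_i mod 5, x_{i+1} = (x_i − d_i)/5. The first 4 digits are (1, 0, 1, 1).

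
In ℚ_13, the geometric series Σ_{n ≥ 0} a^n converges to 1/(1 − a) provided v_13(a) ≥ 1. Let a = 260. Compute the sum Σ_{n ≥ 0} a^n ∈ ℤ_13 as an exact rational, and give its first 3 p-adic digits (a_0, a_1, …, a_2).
Σ a^n = 1/(1 − a) = -1/259;  first 3 digits = (1, 7, 11)

v_13(a) = 1 ≥ 1, so the series converges in ℤ_13 to 1/(1 − a) = 1/(1 − 260) = -1/259. Expand this rational in ℤ_13: compute digits iteratively via d_i = x_i mod 13, x_{i+1} = (x_i − d_i)/13. The first 3 digits are (1, 7, 11).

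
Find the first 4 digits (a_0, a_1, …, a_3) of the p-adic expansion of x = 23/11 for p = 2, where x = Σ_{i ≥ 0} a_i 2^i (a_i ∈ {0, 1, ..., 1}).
(a_0, …, a_3) = (1, 0, 1, 0)

v_2(23/11) = 0 (numerator and denominator both coprime to 2), so x ∈ ℤ_2^×. Compute digits iteratively via a_i = x_i mod 2, x_{i+1} = (x_i − a_i)/2, with x_0 = x:
  x_0 = 23/11;  a_0 = 1;  x_1 = (x_0 − 1)/2 = 6/11
  x_1 = 6/11;  a_1 = 0;  x_2 = (x_1 − 0)/2 = 3/11
  x_2 = 3/11;  a_2 = 1;  x_3 = (x_2 − 1)/2 = -4/11
  x_3 = -4/11;  a_3 = 0;  x_4 = (x_3 − 0)/2 = -2/11
Digits: (1, 0, 1, 0).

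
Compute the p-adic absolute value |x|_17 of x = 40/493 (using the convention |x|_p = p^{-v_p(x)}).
|40/493|_17 = 17

Step 1 — compute v_17(x) by factoring powers of 17 out of the numerator and denominator: v_17(40/493) = -1. Step 2 — apply |x|_p = p^{-v_p(x)} = 17^{1} = 17.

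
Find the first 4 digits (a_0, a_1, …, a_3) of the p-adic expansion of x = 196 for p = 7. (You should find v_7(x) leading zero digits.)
(a_0, …, a_3) = (0, 0, 4, 0)

v_7(196) = 2, so a_0 = ... = a_1 = 0. Factor out: x = 7^2 · u with u = 4 a unit in ℤ_7. Expand u iteratively via a_{v+i} = u_i mod 7, u_{i+1} = (u_i − a_{v+i})/7:
  u_0 = 4;  a_2 = 4;  u_1 = (u_0 − 4)/7 = 0
  u_1 = 0;  a_3 = 0;  u_2 = (u_1 − 0)/7 = 0
Digits: (0, 0, 4, 0).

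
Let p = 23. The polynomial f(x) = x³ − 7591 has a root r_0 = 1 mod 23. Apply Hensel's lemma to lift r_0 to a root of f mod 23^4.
r_3 = 208312 (mod 279841)

Hensel: r_{i+1} = r_i − f(r_i)/f′(r_i) mod 23^{i+2}, where f′(x) = 3x². Iterate:
  r_0 = 1 (mod 23)
  r_1 = 415 (mod 529)
  r_2 = 1473 (mod 12167)
  r_3 = 208312 (mod 279841)
Final: r = 208312 with f(r) ≡ 0 mod 23^4.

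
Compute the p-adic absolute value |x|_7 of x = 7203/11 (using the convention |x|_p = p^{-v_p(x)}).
|7203/11|_7 = 1/2401

Step 1 — compute v_7(x) by factoring powers of 7 out of the numerator and denominator: v_7(7203/11) = 4. Step 2 — apply |x|_p = p^{-v_p(x)} = 7^{-4} = 1/2401.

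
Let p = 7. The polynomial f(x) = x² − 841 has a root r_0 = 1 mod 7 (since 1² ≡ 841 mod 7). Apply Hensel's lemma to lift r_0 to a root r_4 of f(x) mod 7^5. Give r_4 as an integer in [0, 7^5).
r_4 = 29 (mod 16807)

Hensel's recurrence: r_{i+1} = r_i − f(r_i)·(f′(r_i))^{-1} mod 7^{i+2}, with f′(x) = 2x. Iterate:
  r_0 = 1 (mod 7)
  r_1 = 29 (mod 49)
  r_2 = 29 (mod 343)
  r_3 = 29 (mod 2401)
  r_4 = 29 (mod 16807)
Final: r_4 = 29, and one checks f(r_4) ≡ 0 mod 7^5.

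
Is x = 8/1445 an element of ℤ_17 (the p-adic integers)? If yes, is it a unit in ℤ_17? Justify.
x ∉ ℤ_17 (v_17(x) = -2 < 0)

ℤ_17 = {x ∈ ℚ_17 : v_17(x) ≥ 0} and ℤ_17^× = {x ∈ ℤ_17 : v_17(x) = 0}. Here v_17(8/1445) = v_17(num) − v_17(den) = -2; compare against these criteria.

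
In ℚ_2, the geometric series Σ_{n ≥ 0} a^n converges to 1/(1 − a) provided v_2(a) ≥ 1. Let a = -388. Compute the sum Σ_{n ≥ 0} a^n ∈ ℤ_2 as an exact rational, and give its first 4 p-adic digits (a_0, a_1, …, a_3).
Σ a^n = 1/(1 − a) = 1/389;  first 4 digits = (1, 0, 1, 1)

v_2(a) = 2 ≥ 1, so the series converges in ℤ_2 to 1/(1 − a) = 1/(1 − (-388)) = 1/389. Expand this rational in ℤ_2: compute digits iteratively via d_i = x_i mod 2, x_{i+1} = (x_i − d_i)/2. The first 4 digits are (1, 0, 1, 1).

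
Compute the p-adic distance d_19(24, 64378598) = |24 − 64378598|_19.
d_19(24, 64378598) = 1/2476099

Step 1 — x − y = 24 − 64378598 = -64378574. Step 2 — v_19(-64378574) = 5 (factor: -64378574 = −(19^5 · 26); the sign does not affect v_p). Step 3 — |x − y|_19 = 19^{-5} = 1/2476099.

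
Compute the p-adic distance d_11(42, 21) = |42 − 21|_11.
d_11(42, 21) = 1

Step 1 — x − y = 42 − 21 = 21. Step 2 — v_11(21) = 0 (factor: 21 = (11^0 · 21); the sign does not affect v_p). Step 3 — |x − y|_11 = 11^{0} = 1.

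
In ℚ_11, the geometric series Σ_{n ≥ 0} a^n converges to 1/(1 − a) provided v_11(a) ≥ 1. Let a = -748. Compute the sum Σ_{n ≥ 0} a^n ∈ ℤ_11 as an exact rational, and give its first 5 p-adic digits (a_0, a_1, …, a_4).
Σ a^n = 1/(1 − a) = 1/749;  first 5 digits = (1, 9, 8, 4, 3)

v_11(a) = 1 ≥ 1, so the series converges in ℤ_11 to 1/(1 − a) = 1/(1 − (-748)) = 1/749. Expand this rational in ℤ_11: compute digits iteratively via d_i = x_i mod 11, x_{i+1} = (x_i − d_i)/11. The first 5 digits are (1, 9, 8, 4, 3).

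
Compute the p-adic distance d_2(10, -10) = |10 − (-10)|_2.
d_2(10, -10) = 1/4

Step 1 — x − y = 10 − (-10) = 20. Step 2 — v_2(20) = 2 (factor: 20 = (2^2 · 5); the sign does not affect v_p). Step 3 — |x − y|_2 = 2^{-2} = 1/4.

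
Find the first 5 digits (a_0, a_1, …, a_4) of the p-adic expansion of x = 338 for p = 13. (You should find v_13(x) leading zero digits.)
(a_0, …, a_4) = (0, 0, 2, 0, 0)

v_13(338) = 2, so a_0 = ... = a_1 = 0. Factor out: x = 13^2 · u with u = 2 a unit in ℤ_13. Expand u iteratively via a_{v+i} = u_i mod 13, u_{i+1} = (u_i − a_{v+i})/13:
  u_0 = 2;  a_2 = 2;  u_1 = (u_0 − 2)/13 = 0
  u_1 = 0;  a_3 = 0;  u_2 = (u_1 − 0)/13 = 0
  u_2 = 0;  a_4 = 0;  u_3 = (u_2 − 0)/13 = 0
Digits: (0, 0, 2, 0, 0).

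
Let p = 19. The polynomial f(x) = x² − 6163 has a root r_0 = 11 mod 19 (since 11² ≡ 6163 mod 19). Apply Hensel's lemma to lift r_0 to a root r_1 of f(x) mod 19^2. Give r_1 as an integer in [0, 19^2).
r_1 = 220 (mod 361)

Hensel's recurrence: r_{i+1} = r_i − f(r_i)·(f′(r_i))^{-1} mod 19^{i+2}, with f′(x) = 2x. Iterate:
  r_0 = 11 (mod 19)
  r_1 = 220 (mod 361)
Final: r_1 = 220, and one checks f(r_1) ≡ 0 mod 19^2.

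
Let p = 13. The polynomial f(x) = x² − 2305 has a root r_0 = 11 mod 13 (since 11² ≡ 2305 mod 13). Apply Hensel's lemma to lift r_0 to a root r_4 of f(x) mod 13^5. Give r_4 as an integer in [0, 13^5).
r_4 = 318706 (mod 371293)

Hensel's recurrence: r_{i+1} = r_i − f(r_i)·(f′(r_i))^{-1} mod 13^{i+2}, with f′(x) = 2x. Iterate:
  r_0 = 11 (mod 13)
  r_1 = 141 (mod 169)
  r_2 = 141 (mod 2197)
  r_3 = 4535 (mod 28561)
  r_4 = 318706 (mod 371293)
Final: r_4 = 318706, and one checks f(r_4) ≡ 0 mod 13^5.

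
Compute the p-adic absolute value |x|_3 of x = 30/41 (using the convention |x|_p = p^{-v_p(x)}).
|30/41|_3 = 1/3

Step 1 — compute v_3(x) by factoring powers of 3 out of the numerator and denominator: v_3(30/41) = 1. Step 2 — apply |x|_p = p^{-v_p(x)} = 3^{-1} = 1/3.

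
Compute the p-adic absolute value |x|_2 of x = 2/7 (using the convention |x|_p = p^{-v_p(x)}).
|2/7|_2 = 1/2

Step 1 — compute v_2(x) by factoring powers of 2 out of the numerator and denominator: v_2(2/7) = 1. Step 2 — apply |x|_p = p^{-v_p(x)} = 2^{-1} = 1/2.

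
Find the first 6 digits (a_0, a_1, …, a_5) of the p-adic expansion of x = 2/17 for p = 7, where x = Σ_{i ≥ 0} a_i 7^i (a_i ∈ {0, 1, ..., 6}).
(a_0, …, a_5) = (3, 0, 2, 3, 2, 5)

v_7(2/17) = 0 (numerator and denominator both coprime to 7), so x ∈ ℤ_7^×. Compute digits iteratively via a_i = x_i mod 7, x_{i+1} = (x_i − a_i)/7, with x_0 = x:
  x_0 = 2/17;  a_0 = 3;  x_1 = (x_0 − 3)/7 = -7/17
  x_1 = -7/17;  a_1 = 0;  x_2 = (x_1 − 0)/7 = -1/17
  x_2 = -1/17;  a_2 = 2;  x_3 = (x_2 − 2)/7 = -5/17
  x_3 = -5/17;  a_3 = 3;  x_4 = (x_3 − 3)/7 = -8/17
  x_4 = -8/17;  a_4 = 2;  x_5 = (x_4 − 2)/7 = -6/17
  x_5 = -6/17;  a_5 = 5;  x_6 = (x_5 − 5)/7 = -13/17
Digits: (3, 0, 2, 3, 2, 5).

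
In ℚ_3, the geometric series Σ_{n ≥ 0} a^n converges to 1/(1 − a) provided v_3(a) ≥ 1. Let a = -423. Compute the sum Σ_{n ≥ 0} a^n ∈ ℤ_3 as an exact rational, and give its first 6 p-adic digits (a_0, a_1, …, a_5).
Σ a^n = 1/(1 − a) = 1/424;  first 6 digits = (1, 0, 1, 2, 1, 2)

v_3(a) = 2 ≥ 1, so the series converges in ℤ_3 to 1/(1 − a) = 1/(1 − (-423)) = 1/424. Expand this rational in ℤ_3: compute digits iteratively via d_i = x_i mod 3, x_{i+1} = (x_i − d_i)/3. The first 6 digits are (1, 0, 1, 2, 1, 2).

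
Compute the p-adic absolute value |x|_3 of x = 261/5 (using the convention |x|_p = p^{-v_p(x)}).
|261/5|_3 = 1/9

Step 1 — compute v_3(x) by factoring powers of 3 out of the numerator and denominator: v_3(261/5) = 2. Step 2 — apply |x|_p = p^{-v_p(x)} = 3^{-2} = 1/9.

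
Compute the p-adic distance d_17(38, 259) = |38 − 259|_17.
d_17(38, 259) = 1/17

Step 1 — x − y = 38 − 259 = -221. Step 2 — v_17(-221) = 1 (factor: -221 = −(17^1 · 13); the sign does not affect v_p). Step 3 — |x − y|_17 = 17^{-1} = 1/17.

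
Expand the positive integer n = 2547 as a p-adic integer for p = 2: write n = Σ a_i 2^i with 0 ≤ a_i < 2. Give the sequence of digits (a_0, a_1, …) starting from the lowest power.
(a_0, a_1, …) = (1, 1, 0, 0, 1, 1, 1, 1, 1, 0, 0, 1)

Repeated division by 2 gives the digits low-to-high: 2547 = 1 + 1·2^1 + 1·2^4 + 1·2^5 + 1·2^6 + 1·2^7 + 1·2^8 + 1·2^11. Digit sequence: (1, 1, 0, 0, 1, 1, 1, 1, 1, 0, 0, 1).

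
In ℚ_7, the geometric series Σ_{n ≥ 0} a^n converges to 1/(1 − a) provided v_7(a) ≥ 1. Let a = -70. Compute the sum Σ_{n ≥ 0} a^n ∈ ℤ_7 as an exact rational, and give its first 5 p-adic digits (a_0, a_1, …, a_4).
Σ a^n = 1/(1 − a) = 1/71;  first 5 digits = (1, 4, 0, 1, 3)

v_7(a) = 1 ≥ 1, so the series converges in ℤ_7 to 1/(1 − a) = 1/(1 − (-70)) = 1/71. Expand this rational in ℤ_7: compute digits iteratively via d_i = x_i mod 7, x_{i+1} = (x_i − d_i)/7. The first 5 digits are (1, 4, 0, 1, 3).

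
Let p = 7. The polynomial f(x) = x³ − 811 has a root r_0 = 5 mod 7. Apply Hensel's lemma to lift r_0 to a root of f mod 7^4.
r_3 = 2063 (mod 2401)

Hensel: r_{i+1} = r_i − f(r_i)/f′(r_i) mod 7^{i+2}, where f′(x) = 3x². Iterate:
  r_0 = 5 (mod 7)
  r_1 = 5 (mod 49)
  r_2 = 5 (mod 343)
  r_3 = 2063 (mod 2401)
Final: r = 2063 with f(r) ≡ 0 mod 7^4.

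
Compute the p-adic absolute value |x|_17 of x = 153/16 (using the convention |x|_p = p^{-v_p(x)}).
|153/16|_17 = 1/17

Step 1 — compute v_17(x) by factoring powers of 17 out of the numerator and denominator: v_17(153/16) = 1. Step 2 — apply |x|_p = p^{-v_p(x)} = 17^{-1} = 1/17.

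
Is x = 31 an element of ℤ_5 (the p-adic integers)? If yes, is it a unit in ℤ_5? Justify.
x ∈ ℤ_5^× (unit); v_5(x) = 0

ℤ_5 = {x ∈ ℚ_5 : v_5(x) ≥ 0} and ℤ_5^× = {x ∈ ℤ_5 : v_5(x) = 0}. Here v_5(31) = v_5(num) − v_5(den) = 0; compare against these criteria.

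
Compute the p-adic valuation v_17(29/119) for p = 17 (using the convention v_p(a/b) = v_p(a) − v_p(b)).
v_17(29/119) = -1

Factor powers of 17 from the numerator and denominator of the reduced fraction: 29 = 17^0 · 29 and 119 = 17^1 · 7. Apply v_p(a/b) = v_p(a) − v_p(b): v_17(29/119) = 0 − 1 = -1.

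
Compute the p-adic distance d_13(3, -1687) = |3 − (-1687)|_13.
d_13(3, -1687) = 1/169

Step 1 — x − y = 3 − (-1687) = 1690. Step 2 — v_13(1690) = 2 (factor: 1690 = (13^2 · 10); the sign does not affect v_p). Step 3 — |x − y|_13 = 13^{-2} = 1/169.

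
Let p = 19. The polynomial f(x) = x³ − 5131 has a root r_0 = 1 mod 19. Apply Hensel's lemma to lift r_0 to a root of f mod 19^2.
r_1 = 267 (mod 361)

Hensel: r_{i+1} = r_i − f(r_i)/f′(r_i) mod 19^{i+2}, where f′(x) = 3x². Iterate:
  r_0 = 1 (mod 19)
  r_1 = 267 (mod 361)
Final: r = 267 with f(r) ≡ 0 mod 19^2.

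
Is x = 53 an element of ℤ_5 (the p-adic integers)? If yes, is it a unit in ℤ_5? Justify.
x ∈ ℤ_5^× (unit); v_5(x) = 0

ℤ_5 = {x ∈ ℚ_5 : v_5(x) ≥ 0} and ℤ_5^× = {x ∈ ℤ_5 : v_5(x) = 0}. Here v_5(53) = v_5(num) − v_5(den) = 0; compare against these criteria.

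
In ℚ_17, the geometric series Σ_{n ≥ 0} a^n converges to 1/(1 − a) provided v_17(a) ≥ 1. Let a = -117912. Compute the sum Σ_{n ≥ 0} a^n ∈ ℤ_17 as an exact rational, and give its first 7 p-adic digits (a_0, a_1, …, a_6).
Σ a^n = 1/(1 − a) = 1/117913;  first 7 digits = (1, 0, 0, 10, 15, 16, 14)

v_17(a) = 3 ≥ 1, so the series converges in ℤ_17 to 1/(1 − a) = 1/(1 − (-117912)) = 1/117913. Expand this rational in ℤ_17: compute digits iteratively via d_i = x_i mod 17, x_{i+1} = (x_i − d_i)/17. The first 7 digits are (1, 0, 0, 10, 15, 16, 14).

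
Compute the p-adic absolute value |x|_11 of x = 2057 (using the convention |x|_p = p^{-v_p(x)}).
|2057|_11 = 1/121

Step 1 — compute v_11(x) by factoring powers of 11 out of the numerator and denominator: v_11(2057) = 2. Step 2 — apply |x|_p = p^{-v_p(x)} = 11^{-2} = 1/121.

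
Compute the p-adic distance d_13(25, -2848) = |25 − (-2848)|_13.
d_13(25, -2848) = 1/169

Step 1 — x − y = 25 − (-2848) = 2873. Step 2 — v_13(2873) = 2 (factor: 2873 = (13^2 · 17); the sign does not affect v_p). Step 3 — |x − y|_13 = 13^{-2} = 1/169.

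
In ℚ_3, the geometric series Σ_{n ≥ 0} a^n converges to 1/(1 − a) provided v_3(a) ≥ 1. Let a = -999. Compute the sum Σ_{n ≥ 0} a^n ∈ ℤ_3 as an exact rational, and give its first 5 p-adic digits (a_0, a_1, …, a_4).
Σ a^n = 1/(1 − a) = 1/1000;  first 5 digits = (1, 0, 0, 2, 2)

v_3(a) = 3 ≥ 1, so the series converges in ℤ_3 to 1/(1 − a) = 1/(1 − (-999)) = 1/1000. Expand this rational in ℤ_3: compute digits iteratively via d_i = x_i mod 3, x_{i+1} = (x_i − d_i)/3. The first 5 digits are (1, 0, 0, 2, 2).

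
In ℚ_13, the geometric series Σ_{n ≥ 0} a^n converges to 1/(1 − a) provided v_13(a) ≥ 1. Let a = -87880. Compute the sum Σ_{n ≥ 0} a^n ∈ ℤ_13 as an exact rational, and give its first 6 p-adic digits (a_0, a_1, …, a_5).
Σ a^n = 1/(1 − a) = 1/87881;  first 6 digits = (1, 0, 0, 12, 9, 12)

v_13(a) = 3 ≥ 1, so the series converges in ℤ_13 to 1/(1 − a) = 1/(1 − (-87880)) = 1/87881. Expand this rational in ℤ_13: compute digits iteratively via d_i = x_i mod 13, x_{i+1} = (x_i − d_i)/13. The first 6 digits are (1, 0, 0, 12, 9, 12).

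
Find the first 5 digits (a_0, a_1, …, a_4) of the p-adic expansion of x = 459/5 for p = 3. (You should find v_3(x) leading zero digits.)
(a_0, …, a_4) = (0, 0, 0, 1, 2)

v_3(459/5) = 3, so a_0 = ... = a_2 = 0. Factor out: x = 3^3 · u with u = 17/5 a unit in ℤ_3. Expand u iteratively via a_{v+i} = u_i mod 3, u_{i+1} = (u_i − a_{v+i})/3:
  u_0 = 17/5;  a_3 = 1;  u_1 = (u_0 − 1)/3 = 4/5
  u_1 = 4/5;  a_4 = 2;  u_2 = (u_1 − 2)/3 = -2/5
Digits: (0, 0, 0, 1, 2).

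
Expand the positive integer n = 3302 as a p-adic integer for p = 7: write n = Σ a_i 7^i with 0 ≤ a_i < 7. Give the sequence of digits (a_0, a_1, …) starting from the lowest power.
(a_0, a_1, …) = (5, 2, 4, 2, 1)

Repeated division by 7 gives the digits low-to-high: 3302 = 5 + 2·7^1 + 4·7^2 + 2·7^3 + 1·7^4. Digit sequence: (5, 2, 4, 2, 1).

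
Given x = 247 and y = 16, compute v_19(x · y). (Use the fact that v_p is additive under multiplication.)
v_19(3952) = 1

v_p(x) = 1 (factor: 247 = 19^1 · 13); v_p(y) = 0 (factor: 16 = 19^0 · 16). Additivity: v_p(xy) = v_p(x) + v_p(y) = 1 + 0 = 1. (Direct check: xy = 3952 = 19^1 · (208).)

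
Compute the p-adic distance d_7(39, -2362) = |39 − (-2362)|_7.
d_7(39, -2362) = 1/2401

Step 1 — x − y = 39 − (-2362) = 2401. Step 2 — v_7(2401) = 4 (factor: 2401 = (7^4 · 1); the sign does not affect v_p). Step 3 — |x − y|_7 = 7^{-4} = 1/2401.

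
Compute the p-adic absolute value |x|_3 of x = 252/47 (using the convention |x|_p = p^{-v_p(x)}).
|252/47|_3 = 1/9

Step 1 — compute v_3(x) by factoring powers of 3 out of the numerator and denominator: v_3(252/47) = 2. Step 2 — apply |x|_p = p^{-v_p(x)} = 3^{-2} = 1/9.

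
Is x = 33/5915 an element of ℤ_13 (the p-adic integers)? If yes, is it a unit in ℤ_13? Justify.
x ∉ ℤ_13 (v_13(x) = -2 < 0)

ℤ_13 = {x ∈ ℚ_13 : v_13(x) ≥ 0} and ℤ_13^× = {x ∈ ℤ_13 : v_13(x) = 0}. Here v_13(33/5915) = v_13(num) − v_13(den) = -2; compare against these criteria.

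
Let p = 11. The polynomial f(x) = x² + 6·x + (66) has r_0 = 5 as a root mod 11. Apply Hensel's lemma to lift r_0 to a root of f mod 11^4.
r_3 = 8233 (mod 14641)

Hensel: r_{i+1} = r_i − f(r_i)·(f′(r_i))^{-1} mod 11^{i+2}, f′(x) = 2x + 6. Iterate:
  r_0 = 5 (mod 11)
  r_1 = 5 (mod 121)
  r_2 = 247 (mod 1331)
  r_3 = 8233 (mod 14641)
Final: r = 8233 satisfies f(r) ≡ 0 mod 11^4.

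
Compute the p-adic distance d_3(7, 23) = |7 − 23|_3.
d_3(7, 23) = 1

Step 1 — x − y = 7 − 23 = -16. Step 2 — v_3(-16) = 0 (factor: -16 = −(3^0 · 16); the sign does not affect v_p). Step 3 — |x − y|_3 = 3^{0} = 1.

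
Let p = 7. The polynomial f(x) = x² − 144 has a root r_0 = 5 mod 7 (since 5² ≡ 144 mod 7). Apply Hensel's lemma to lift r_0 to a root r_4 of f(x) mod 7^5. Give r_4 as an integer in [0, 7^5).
r_4 = 12 (mod 16807)

Hensel's recurrence: r_{i+1} = r_i − f(r_i)·(f′(r_i))^{-1} mod 7^{i+2}, with f′(x) = 2x. Iterate:
  r_0 = 5 (mod 7)
  r_1 = 12 (mod 49)
  r_2 = 12 (mod 343)
  r_3 = 12 (mod 2401)
  r_4 = 12 (mod 16807)
Final: r_4 = 12, and one checks f(r_4) ≡ 0 mod 7^5.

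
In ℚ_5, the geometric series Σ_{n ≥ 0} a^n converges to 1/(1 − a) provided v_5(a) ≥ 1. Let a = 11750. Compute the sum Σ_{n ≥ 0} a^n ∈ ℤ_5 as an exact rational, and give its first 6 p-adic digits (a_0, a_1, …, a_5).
Σ a^n = 1/(1 − a) = -1/11749;  first 6 digits = (1, 0, 0, 4, 3, 3)

v_5(a) = 3 ≥ 1, so the series converges in ℤ_5 to 1/(1 − a) = 1/(1 − 11750) = -1/11749. Expand this rational in ℤ_5: compute digits iteratively via d_i = x_i mod 5, x_{i+1} = (x_i − d_i)/5. The first 6 digits are (1, 0, 0, 4, 3, 3).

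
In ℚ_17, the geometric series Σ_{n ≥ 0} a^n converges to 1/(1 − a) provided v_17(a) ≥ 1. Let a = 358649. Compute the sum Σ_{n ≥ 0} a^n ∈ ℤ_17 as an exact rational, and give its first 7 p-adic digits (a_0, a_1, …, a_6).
Σ a^n = 1/(1 − a) = -1/358648;  first 7 digits = (1, 0, 0, 5, 4, 0, 8)

v_17(a) = 3 ≥ 1, so the series converges in ℤ_17 to 1/(1 − a) = 1/(1 − 358649) = -1/358648. Expand this rational in ℤ_17: compute digits iteratively via d_i = x_i mod 17, x_{i+1} = (x_i − d_i)/17. The first 7 digits are (1, 0, 0, 5, 4, 0, 8).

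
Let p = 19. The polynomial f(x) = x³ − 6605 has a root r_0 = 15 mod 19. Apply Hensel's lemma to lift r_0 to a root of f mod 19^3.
r_2 = 3226 (mod 6859)

Hensel: r_{i+1} = r_i − f(r_i)/f′(r_i) mod 19^{i+2}, where f′(x) = 3x². Iterate:
  r_0 = 15 (mod 19)
  r_1 = 338 (mod 361)
  r_2 = 3226 (mod 6859)
Final: r = 3226 with f(r) ≡ 0 mod 19^3.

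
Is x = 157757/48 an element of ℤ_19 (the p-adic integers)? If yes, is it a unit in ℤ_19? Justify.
x ∈ ℤ_19 but not a unit; v_19(x) = 3 > 0

ℤ_19 = {x ∈ ℚ_19 : v_19(x) ≥ 0} and ℤ_19^× = {x ∈ ℤ_19 : v_19(x) = 0}. Here v_19(157757/48) = v_19(num) − v_19(den) = 3; compare against these criteria.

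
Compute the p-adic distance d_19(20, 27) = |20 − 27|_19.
d_19(20, 27) = 1

Step 1 — x − y = 20 − 27 = -7. Step 2 — v_19(-7) = 0 (factor: -7 = −(19^0 · 7); the sign does not affect v_p). Step 3 — |x − y|_19 = 19^{0} = 1.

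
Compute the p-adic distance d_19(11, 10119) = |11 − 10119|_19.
d_19(11, 10119) = 1/361

Step 1 — x − y = 11 − 10119 = -10108. Step 2 — v_19(-10108) = 2 (factor: -10108 = −(19^2 · 28); the sign does not affect v_p). Step 3 — |x − y|_19 = 19^{-2} = 1/361.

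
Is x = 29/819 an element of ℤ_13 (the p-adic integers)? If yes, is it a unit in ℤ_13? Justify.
x ∉ ℤ_13 (v_13(x) = -1 < 0)

ℤ_13 = {x ∈ ℚ_13 : v_13(x) ≥ 0} and ℤ_13^× = {x ∈ ℤ_13 : v_13(x) = 0}. Here v_13(29/819) = v_13(num) − v_13(den) = -1; compare against these criteria.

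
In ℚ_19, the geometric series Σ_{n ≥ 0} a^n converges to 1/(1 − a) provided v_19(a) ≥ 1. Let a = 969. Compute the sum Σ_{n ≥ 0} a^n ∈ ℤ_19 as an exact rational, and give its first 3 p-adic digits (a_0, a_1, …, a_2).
Σ a^n = 1/(1 − a) = -1/968;  first 3 digits = (1, 13, 0)

v_19(a) = 1 ≥ 1, so the series converges in ℤ_19 to 1/(1 − a) = 1/(1 − 969) = -1/968. Expand this rational in ℤ_19: compute digits iteratively via d_i = x_i mod 19, x_{i+1} = (x_i − d_i)/19. The first 3 digits are (1, 13, 0).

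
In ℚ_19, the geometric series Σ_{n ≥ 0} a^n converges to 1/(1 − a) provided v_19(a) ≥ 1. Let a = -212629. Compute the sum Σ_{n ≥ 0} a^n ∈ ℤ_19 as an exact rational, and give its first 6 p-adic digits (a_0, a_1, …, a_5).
Σ a^n = 1/(1 − a) = 1/212630;  first 6 digits = (1, 0, 0, 7, 17, 18)

v_19(a) = 3 ≥ 1, so the series converges in ℤ_19 to 1/(1 − a) = 1/(1 − (-212629)) = 1/212630. Expand this rational in ℤ_19: compute digits iteratively via d_i = x_i mod 19, x_{i+1} = (x_i − d_i)/19. The first 6 digits are (1, 0, 0, 7, 17, 18).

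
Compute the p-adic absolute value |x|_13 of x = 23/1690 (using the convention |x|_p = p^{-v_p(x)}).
|23/1690|_13 = 169

Step 1 — compute v_13(x) by factoring powers of 13 out of the numerator and denominator: v_13(23/1690) = -2. Step 2 — apply |x|_p = p^{-v_p(x)} = 13^{2} = 169.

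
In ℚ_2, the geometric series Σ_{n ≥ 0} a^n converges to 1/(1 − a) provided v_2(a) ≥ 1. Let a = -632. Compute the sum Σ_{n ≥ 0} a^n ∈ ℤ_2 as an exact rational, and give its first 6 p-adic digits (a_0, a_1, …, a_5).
Σ a^n = 1/(1 − a) = 1/633;  first 6 digits = (1, 0, 0, 1, 0, 0)

v_2(a) = 3 ≥ 1, so the series converges in ℤ_2 to 1/(1 − a) = 1/(1 − (-632)) = 1/633. Expand this rational in ℤ_2: compute digits iteratively via d_i = x_i mod 2, x_{i+1} = (x_i − d_i)/2. The first 6 digits are (1, 0, 0, 1, 0, 0).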